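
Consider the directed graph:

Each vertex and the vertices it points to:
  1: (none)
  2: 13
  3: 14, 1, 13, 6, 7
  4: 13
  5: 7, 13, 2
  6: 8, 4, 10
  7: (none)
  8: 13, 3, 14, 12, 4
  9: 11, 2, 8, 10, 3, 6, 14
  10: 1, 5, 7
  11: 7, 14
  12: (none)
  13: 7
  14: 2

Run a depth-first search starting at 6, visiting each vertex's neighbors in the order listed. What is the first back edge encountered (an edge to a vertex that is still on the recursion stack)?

DFS from 6 (visiting each vertex's neighbors in the order listed); mark gray on enter, black on exit:
6 gray
  8 gray
    13 gray
      7 gray
      7 black
    13 black
    3 gray
      14 gray
        2 gray
          2→13: 13 black — skip
        2 black
      14 black
      1 gray
      1 black
      3→13: 13 black — skip
      3→6: 6 is gray → back edge
First back edge: 3 → 6.

3->6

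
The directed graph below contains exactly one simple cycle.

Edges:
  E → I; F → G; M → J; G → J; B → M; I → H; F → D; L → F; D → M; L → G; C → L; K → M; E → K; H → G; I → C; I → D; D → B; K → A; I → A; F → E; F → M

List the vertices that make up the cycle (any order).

C, E, F, I, L

DFS with gray/black marking from F:
F gray
  E gray
    K gray
      M gray
        J gray
        J black
      M black
      A gray
      A black
    K black
    I gray
      D gray
        B gray
          B→M: M black — skip
        B black
        D→M: M black — skip
      D black
      I→A: A black — skip
      C gray
        L gray
          L→F: F is gray → back edge
Back edge closes the cycle F → E → I → C → L → F; its vertices are {C, E, F, I, L}.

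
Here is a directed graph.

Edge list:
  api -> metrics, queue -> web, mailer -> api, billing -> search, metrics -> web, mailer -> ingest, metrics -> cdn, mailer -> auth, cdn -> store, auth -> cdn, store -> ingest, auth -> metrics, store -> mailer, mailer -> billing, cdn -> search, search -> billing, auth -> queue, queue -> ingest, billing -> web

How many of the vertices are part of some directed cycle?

8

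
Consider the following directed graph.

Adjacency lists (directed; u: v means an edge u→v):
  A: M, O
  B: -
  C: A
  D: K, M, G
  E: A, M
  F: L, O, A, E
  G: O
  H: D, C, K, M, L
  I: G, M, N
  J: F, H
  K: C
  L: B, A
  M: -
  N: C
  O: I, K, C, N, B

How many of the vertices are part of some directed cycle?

7

A vertex is on a directed cycle iff it belongs to a strongly connected component of size ≥ 2 (or has a self-loop).
The vertices on cycles are {A, C, G, I, K, N, O} — 7 in total.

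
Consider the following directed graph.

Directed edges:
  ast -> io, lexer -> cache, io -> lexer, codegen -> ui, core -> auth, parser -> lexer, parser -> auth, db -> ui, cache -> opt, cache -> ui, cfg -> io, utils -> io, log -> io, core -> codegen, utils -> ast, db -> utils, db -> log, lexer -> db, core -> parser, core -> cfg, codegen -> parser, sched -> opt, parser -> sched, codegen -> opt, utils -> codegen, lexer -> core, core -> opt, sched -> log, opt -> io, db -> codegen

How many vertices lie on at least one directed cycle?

13

A vertex is on a directed cycle iff it belongs to a strongly connected component of size ≥ 2 (or has a self-loop).
The vertices on cycles are {db, io, ast, cfg, log, opt, core, cache, lexer, sched, utils, parser, codegen} — 13 in total.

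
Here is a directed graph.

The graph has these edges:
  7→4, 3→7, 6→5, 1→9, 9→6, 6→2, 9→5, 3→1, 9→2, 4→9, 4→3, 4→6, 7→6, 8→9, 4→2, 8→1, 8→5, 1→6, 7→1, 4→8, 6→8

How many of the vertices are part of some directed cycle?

7

A vertex is on a directed cycle iff it belongs to a strongly connected component of size ≥ 2 (or has a self-loop).
The vertices on cycles are {1, 3, 4, 6, 7, 8, 9} — 7 in total.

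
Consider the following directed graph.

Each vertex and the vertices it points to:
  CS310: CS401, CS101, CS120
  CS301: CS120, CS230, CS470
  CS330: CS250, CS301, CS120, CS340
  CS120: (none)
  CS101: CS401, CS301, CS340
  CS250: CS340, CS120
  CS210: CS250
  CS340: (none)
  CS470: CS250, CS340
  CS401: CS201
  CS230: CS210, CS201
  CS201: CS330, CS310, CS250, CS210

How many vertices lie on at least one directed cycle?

7

A vertex is on a directed cycle iff it belongs to a strongly connected component of size ≥ 2 (or has a self-loop).
The vertices on cycles are {CS101, CS201, CS230, CS301, CS310, CS330, CS401} — 7 in total.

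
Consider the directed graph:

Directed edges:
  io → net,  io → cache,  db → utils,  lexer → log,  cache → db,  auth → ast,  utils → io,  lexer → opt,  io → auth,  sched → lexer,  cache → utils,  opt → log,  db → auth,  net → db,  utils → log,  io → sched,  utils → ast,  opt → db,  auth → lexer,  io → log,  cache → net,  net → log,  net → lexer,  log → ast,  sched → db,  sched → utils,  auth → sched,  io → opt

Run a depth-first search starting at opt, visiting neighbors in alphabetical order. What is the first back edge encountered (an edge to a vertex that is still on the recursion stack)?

lexer→opt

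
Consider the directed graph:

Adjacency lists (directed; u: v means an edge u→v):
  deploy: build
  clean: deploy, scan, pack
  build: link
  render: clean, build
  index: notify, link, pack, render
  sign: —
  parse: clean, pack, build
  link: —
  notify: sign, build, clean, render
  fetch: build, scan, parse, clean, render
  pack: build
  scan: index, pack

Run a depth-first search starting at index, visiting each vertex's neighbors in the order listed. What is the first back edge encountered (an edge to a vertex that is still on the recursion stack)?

scan→index

DFS from index (visiting each vertex's neighbors in the order listed); mark gray on enter, black on exit:
index gray
  notify gray
    sign gray
    sign black
    build gray
      link gray
      link black
    build black
    clean gray
      deploy gray
        deploy→build: build black — skip
      deploy black
      scan gray
        scan→index: index is gray → back edge
First back edge: scan → index.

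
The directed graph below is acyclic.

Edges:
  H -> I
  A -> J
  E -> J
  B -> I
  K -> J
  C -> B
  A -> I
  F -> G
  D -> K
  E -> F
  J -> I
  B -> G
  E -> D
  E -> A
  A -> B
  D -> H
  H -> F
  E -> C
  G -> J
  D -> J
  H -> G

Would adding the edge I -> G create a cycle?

Yes

Adding I→G creates a cycle iff G can already reach I.
Path from G: G → J → I.
So G → … → I → G is a cycle.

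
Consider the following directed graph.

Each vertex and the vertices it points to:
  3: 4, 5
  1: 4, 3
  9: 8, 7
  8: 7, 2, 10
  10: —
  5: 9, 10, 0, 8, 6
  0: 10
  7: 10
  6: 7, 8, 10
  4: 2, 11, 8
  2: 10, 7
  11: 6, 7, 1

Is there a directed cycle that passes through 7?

No

7 lies on a cycle iff there is a path from 7 back to itself.
Exploring from 7, it never reaches itself; equivalently, its strongly connected component is a singleton.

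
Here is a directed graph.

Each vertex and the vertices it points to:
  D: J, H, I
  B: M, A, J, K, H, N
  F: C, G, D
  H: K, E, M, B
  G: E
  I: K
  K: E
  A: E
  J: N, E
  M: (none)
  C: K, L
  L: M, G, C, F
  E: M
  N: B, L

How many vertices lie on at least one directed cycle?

A vertex is on a directed cycle iff it belongs to a strongly connected component of size ≥ 2 (or has a self-loop).
The vertices on cycles are {B, C, D, F, H, J, L, N} — 8 in total.

8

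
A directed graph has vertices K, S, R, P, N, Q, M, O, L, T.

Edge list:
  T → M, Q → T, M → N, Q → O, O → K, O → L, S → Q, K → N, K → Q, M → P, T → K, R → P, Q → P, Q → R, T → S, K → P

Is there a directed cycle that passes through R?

No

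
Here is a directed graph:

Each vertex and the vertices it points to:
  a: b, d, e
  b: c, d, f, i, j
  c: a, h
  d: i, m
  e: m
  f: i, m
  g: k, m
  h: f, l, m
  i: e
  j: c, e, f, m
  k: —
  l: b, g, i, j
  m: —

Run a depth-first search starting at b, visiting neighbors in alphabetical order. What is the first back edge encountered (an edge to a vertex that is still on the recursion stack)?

a→b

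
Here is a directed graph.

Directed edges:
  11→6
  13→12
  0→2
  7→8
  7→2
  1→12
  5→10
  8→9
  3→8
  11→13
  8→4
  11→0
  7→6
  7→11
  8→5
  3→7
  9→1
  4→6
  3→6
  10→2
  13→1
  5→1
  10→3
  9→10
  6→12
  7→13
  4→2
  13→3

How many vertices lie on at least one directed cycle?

A vertex is on a directed cycle iff it belongs to a strongly connected component of size ≥ 2 (or has a self-loop).
The vertices on cycles are {3, 5, 7, 8, 9, 10, 11, 13} — 8 in total.

8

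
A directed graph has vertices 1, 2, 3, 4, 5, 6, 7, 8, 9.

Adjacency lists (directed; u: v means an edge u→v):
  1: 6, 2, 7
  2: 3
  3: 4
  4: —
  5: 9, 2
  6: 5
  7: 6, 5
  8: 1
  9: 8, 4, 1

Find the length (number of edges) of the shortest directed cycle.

4

For each vertex v, BFS finds the shortest path from v back to v.
The shortest such closed walk is 1 → 7 → 5 → 9 → 1, length 4.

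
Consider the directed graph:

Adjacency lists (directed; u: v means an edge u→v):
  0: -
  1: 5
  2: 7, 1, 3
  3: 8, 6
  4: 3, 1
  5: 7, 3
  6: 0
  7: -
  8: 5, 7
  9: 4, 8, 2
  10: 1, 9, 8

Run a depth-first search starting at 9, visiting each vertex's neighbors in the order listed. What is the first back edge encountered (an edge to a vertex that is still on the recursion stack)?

5→3

DFS from 9 (visiting each vertex's neighbors in the order listed); mark gray on enter, black on exit:
9 gray
  4 gray
    3 gray
      8 gray
        5 gray
          7 gray
          7 black
          5→3: 3 is gray → back edge
First back edge: 5 → 3.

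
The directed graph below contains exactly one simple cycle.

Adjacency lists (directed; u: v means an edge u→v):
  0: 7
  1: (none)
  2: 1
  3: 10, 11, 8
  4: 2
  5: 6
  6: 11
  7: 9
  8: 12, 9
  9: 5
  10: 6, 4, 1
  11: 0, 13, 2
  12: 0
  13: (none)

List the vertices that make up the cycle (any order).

0, 5, 6, 7, 9, 11

DFS with gray/black marking from 6:
6 gray
  11 gray
    0 gray
      7 gray
        9 gray
          5 gray
            5→6: 6 is gray → back edge
Back edge closes the cycle 6 → 11 → 0 → 7 → 9 → 5 → 6; its vertices are {0, 5, 6, 7, 9, 11}.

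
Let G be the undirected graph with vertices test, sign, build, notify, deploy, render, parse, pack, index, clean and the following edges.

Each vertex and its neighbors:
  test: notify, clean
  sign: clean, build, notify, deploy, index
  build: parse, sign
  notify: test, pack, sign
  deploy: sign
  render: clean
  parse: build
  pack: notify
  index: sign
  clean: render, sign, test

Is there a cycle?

DFS, tracking each vertex's parent; an edge to a visited non-parent vertex closes a cycle.
Start from pack:
visit pack (parent –)
  visit notify (parent pack)
    visit test (parent notify)
      test–notify: parent, skip
      visit clean (parent test)
        visit render (parent clean)
          render–clean: parent, skip
        visit sign (parent clean)
          sign–clean: parent, skip
          visit build (parent sign)
            visit parse (parent build)
              parse–build: parent, skip
            build–sign: parent, skip
          sign–notify: notify visited and ≠ parent → cycle
Cycle: notify – test – clean – sign – notify.

Yes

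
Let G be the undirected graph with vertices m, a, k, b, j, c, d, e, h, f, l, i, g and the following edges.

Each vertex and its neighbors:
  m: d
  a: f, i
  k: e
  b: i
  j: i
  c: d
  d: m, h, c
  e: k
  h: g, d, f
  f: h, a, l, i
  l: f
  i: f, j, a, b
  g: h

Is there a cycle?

Yes

DFS, tracking each vertex's parent; an edge to a visited non-parent vertex closes a cycle.
Start from e:
visit e (parent –)
  visit k (parent e)
    k–e: parent, skip
visit m (parent –)
  visit d (parent m)
    d–m: parent, skip
    visit h (parent d)
      visit g (parent h)
        g–h: parent, skip
      h–d: parent, skip
      visit f (parent h)
        f–h: parent, skip
        visit a (parent f)
          a–f: parent, skip
          visit i (parent a)
            i–f: f visited and ≠ parent → cycle
Cycle: f – a – i – f.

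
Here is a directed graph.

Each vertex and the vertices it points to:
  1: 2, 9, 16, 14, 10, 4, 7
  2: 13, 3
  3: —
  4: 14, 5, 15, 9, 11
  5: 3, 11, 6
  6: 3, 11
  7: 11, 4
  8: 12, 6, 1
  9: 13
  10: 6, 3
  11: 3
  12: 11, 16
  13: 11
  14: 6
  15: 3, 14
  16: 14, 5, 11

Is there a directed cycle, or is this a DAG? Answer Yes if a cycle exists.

No

DFS with white/gray/black marking, starting from 11:
11 gray
  3 gray
  3 black
11 black
1 gray
  2 gray
    13 gray
      13→11: 11 black — skip
    13 black
    2→3: 3 black — skip
  2 black
  9 gray
    9→13: 13 black — skip
  9 black
  16 gray
    14 gray
      6 gray
        6→3: 3 black — skip
        6→11: 11 black — skip
      6 black
    14 black
    5 gray
      5→3: 3 black — skip
      5→11: 11 black — skip
      5→6: 6 black — skip
    5 black
    16→11: 11 black — skip
  16 black
  1→14: 14 black — skip
  10 gray
    10→6: 6 black — skip
    10→3: 3 black — skip
  10 black
  4 gray
    4→14: 14 black — skip
    4→5: 5 black — skip
    15 gray
      15→3: 3 black — skip
      15→14: 14 black — skip
    15 black
    4→9: 9 black — skip
    4→11: 11 black — skip
  4 black
  7 gray
    7→11: 11 black — skip
    7→4: 4 black — skip
  7 black
1 black
8 gray
  12 gray
    12→11: 11 black — skip
    12→16: 16 black — skip
  12 black
  8→6: 6 black — skip
  8→1: 1 black — skip
8 black
Every edge goes to a white or black vertex — no back edge, so the graph is acyclic.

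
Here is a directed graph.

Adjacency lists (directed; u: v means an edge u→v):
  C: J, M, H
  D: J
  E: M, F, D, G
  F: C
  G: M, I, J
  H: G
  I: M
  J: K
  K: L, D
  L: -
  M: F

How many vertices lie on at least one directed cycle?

9

A vertex is on a directed cycle iff it belongs to a strongly connected component of size ≥ 2 (or has a self-loop).
The vertices on cycles are {C, D, F, G, H, I, J, K, M} — 9 in total.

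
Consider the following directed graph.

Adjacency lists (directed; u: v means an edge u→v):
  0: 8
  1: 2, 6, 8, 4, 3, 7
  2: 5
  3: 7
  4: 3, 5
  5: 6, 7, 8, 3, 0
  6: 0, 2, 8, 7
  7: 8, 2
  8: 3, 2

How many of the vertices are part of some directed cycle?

A vertex is on a directed cycle iff it belongs to a strongly connected component of size ≥ 2 (or has a self-loop).
The vertices on cycles are {0, 2, 3, 5, 6, 7, 8} — 7 in total.

7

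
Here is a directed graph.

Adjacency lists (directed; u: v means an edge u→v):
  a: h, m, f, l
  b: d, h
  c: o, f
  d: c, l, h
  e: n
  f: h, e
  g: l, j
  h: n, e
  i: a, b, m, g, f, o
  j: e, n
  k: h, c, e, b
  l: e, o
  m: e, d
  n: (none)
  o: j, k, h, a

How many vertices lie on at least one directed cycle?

8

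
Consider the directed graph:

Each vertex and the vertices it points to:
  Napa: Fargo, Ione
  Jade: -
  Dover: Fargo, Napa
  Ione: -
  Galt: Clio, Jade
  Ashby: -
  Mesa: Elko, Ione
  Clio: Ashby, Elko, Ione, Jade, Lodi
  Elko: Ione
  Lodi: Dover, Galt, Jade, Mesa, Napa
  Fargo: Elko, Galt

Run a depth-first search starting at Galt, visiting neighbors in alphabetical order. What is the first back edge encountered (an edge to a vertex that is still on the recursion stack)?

Fargo→Galt

DFS from Galt (visiting neighbors in alphabetical order); mark gray on enter, black on exit:
Galt gray
  Clio gray
    Ashby gray
    Ashby black
    Elko gray
      Ione gray
      Ione black
    Elko black
    Clio→Ione: Ione black — skip
    Jade gray
    Jade black
    Lodi gray
      Dover gray
        Fargo gray
          Fargo→Elko: Elko black — skip
          Fargo→Galt: Galt is gray → back edge
First back edge: Fargo → Galt.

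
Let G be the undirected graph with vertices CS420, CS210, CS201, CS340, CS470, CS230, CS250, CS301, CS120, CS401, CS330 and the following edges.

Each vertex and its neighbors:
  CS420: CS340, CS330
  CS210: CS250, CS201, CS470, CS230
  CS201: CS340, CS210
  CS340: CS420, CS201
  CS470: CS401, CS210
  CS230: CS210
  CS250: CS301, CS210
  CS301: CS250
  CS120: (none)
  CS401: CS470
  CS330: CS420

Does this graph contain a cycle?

No

DFS, tracking each vertex's parent; an edge to a visited non-parent vertex closes a cycle.
Start from CS250:
visit CS250 (parent –)
  visit CS301 (parent CS250)
    CS301–CS250: parent, skip
  visit CS210 (parent CS250)
    CS210–CS250: parent, skip
    visit CS201 (parent CS210)
      visit CS340 (parent CS201)
        visit CS420 (parent CS340)
          CS420–CS340: parent, skip
          visit CS330 (parent CS420)
            CS330–CS420: parent, skip
        CS340–CS201: parent, skip
      CS201–CS210: parent, skip
    visit CS470 (parent CS210)
      visit CS401 (parent CS470)
        CS401–CS470: parent, skip
      CS470–CS210: parent, skip
    visit CS230 (parent CS210)
      CS230–CS210: parent, skip
visit CS120 (parent –)
No non-parent visited neighbor found — the graph is a forest.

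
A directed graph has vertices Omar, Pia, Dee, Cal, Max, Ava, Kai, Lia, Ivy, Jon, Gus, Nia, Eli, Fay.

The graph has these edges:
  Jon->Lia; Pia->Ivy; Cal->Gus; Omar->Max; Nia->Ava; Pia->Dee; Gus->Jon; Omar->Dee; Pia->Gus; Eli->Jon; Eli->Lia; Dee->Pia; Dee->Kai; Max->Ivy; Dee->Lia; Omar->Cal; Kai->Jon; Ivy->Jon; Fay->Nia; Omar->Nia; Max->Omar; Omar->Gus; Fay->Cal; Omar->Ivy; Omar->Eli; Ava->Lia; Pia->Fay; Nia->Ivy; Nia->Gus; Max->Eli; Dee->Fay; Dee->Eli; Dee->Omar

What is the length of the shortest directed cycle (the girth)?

2

For each vertex v, BFS finds the shortest path from v back to v.
The shortest such closed walk is Dee → Pia → Dee, length 2.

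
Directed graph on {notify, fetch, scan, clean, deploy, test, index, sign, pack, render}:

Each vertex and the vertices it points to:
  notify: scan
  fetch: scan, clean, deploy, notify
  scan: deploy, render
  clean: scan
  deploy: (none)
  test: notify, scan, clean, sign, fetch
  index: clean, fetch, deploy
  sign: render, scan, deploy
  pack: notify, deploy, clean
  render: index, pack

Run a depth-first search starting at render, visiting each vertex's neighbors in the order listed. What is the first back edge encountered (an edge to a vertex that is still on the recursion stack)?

scan→render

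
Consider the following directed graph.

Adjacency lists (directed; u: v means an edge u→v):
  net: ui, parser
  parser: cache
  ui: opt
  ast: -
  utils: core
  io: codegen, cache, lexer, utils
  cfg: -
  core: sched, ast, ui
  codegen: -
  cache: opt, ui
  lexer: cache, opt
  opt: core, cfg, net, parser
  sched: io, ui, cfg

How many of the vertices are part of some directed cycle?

10

A vertex is on a directed cycle iff it belongs to a strongly connected component of size ≥ 2 (or has a self-loop).
The vertices on cycles are {io, ui, net, opt, core, cache, lexer, sched, utils, parser} — 10 in total.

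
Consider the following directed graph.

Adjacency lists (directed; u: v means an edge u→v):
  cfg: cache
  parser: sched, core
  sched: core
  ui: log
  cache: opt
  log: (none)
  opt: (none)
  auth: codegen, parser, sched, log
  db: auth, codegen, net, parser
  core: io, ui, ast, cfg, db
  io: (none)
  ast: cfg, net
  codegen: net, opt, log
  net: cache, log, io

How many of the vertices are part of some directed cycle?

5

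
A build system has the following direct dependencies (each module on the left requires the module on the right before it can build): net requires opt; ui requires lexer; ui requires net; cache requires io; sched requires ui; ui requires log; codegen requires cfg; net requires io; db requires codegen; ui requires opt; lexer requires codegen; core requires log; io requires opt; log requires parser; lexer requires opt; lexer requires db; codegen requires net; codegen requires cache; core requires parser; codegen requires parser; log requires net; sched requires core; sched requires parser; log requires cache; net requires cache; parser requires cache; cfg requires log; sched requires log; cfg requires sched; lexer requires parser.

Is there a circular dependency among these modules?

Yes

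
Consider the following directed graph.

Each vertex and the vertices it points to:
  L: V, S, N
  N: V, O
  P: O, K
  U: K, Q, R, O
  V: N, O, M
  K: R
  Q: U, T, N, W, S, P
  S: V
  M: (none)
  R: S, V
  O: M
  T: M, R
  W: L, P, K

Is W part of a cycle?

No

W lies on a cycle iff there is a path from W back to itself.
Exploring from W, it never reaches itself; equivalently, its strongly connected component is a singleton.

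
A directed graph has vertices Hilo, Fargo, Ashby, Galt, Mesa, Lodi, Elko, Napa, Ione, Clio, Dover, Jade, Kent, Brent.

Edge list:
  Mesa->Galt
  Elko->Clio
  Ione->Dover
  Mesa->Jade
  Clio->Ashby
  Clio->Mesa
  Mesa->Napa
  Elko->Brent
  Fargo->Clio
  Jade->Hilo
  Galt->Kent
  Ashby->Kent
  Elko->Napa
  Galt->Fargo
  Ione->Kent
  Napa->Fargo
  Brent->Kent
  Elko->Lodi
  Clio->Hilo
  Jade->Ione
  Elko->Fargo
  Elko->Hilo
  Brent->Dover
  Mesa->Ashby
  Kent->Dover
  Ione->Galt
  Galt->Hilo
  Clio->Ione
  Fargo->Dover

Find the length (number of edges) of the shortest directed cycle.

For each vertex v, BFS finds the shortest path from v back to v.
The shortest such closed walk is Clio → Ione → Galt → Fargo → Clio, length 4.

4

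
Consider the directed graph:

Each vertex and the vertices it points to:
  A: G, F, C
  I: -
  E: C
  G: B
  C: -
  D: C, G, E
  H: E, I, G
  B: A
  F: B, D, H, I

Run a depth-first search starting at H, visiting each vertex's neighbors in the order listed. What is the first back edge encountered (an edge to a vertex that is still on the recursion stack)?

DFS from H (visiting each vertex's neighbors in the order listed); mark gray on enter, black on exit:
H gray
  E gray
    C gray
    C black
  E black
  I gray
  I black
  G gray
    B gray
      A gray
        A→G: G is gray → back edge
First back edge: A → G.

A→G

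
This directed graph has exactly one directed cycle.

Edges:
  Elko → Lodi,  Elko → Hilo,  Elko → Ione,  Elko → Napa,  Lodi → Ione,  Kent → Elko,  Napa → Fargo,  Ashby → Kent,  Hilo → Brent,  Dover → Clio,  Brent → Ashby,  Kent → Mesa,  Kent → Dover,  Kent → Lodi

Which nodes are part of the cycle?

DFS with gray/black marking from Kent:
Kent gray
  Lodi gray
    Ione gray
    Ione black
  Lodi black
  Dover gray
    Clio gray
    Clio black
  Dover black
  Mesa gray
  Mesa black
  Elko gray
    Hilo gray
      Brent gray
        Ashby gray
          Ashby→Kent: Kent is gray → back edge
Back edge closes the cycle Kent → Elko → Hilo → Brent → Ashby → Kent; its vertices are {Elko, Hilo, Kent, Ashby, Brent}.

Elko, Hilo, Kent, Ashby, Brent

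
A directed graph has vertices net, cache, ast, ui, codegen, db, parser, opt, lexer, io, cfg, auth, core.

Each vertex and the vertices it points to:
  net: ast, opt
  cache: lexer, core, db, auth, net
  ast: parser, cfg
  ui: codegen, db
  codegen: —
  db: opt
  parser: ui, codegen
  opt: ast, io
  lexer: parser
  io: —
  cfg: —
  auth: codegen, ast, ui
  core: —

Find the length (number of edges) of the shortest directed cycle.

5

For each vertex v, BFS finds the shortest path from v back to v.
The shortest such closed walk is db → opt → ast → parser → ui → db, length 5.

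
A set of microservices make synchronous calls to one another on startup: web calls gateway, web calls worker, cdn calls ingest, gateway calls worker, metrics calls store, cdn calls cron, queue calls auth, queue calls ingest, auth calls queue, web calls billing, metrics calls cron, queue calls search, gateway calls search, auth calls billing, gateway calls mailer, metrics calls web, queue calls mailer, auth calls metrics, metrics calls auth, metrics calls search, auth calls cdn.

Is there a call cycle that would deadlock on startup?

Yes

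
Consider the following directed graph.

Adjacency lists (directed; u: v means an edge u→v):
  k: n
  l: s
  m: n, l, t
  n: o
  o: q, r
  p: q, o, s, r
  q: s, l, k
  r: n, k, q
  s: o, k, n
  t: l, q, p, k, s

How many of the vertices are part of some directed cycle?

7

A vertex is on a directed cycle iff it belongs to a strongly connected component of size ≥ 2 (or has a self-loop).
The vertices on cycles are {k, l, n, o, q, r, s} — 7 in total.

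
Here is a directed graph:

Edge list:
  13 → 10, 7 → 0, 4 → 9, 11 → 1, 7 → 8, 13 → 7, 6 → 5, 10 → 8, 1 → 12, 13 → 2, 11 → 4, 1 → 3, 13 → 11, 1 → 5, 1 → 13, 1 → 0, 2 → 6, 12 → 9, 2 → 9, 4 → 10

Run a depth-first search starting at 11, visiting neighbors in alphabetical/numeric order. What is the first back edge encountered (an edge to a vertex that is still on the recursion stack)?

DFS from 11 (visiting neighbors in alphabetical/numeric order); mark gray on enter, black on exit:
11 gray
  1 gray
    0 gray
    0 black
    3 gray
    3 black
    5 gray
    5 black
    12 gray
      9 gray
      9 black
    12 black
    13 gray
      2 gray
        6 gray
          6→5: 5 black — skip
        6 black
        2→9: 9 black — skip
      2 black
      7 gray
        7→0: 0 black — skip
        8 gray
        8 black
      7 black
      10 gray
        10→8: 8 black — skip
      10 black
      13→11: 11 is gray → back edge
First back edge: 13 → 11.

13→11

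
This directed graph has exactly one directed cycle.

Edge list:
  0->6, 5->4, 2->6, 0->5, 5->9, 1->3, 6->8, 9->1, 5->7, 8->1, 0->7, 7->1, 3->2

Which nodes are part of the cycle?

1, 2, 3, 6, 8

DFS with gray/black marking from 6:
6 gray
  8 gray
    1 gray
      3 gray
        2 gray
          2→6: 6 is gray → back edge
Back edge closes the cycle 6 → 8 → 1 → 3 → 2 → 6; its vertices are {1, 2, 3, 6, 8}.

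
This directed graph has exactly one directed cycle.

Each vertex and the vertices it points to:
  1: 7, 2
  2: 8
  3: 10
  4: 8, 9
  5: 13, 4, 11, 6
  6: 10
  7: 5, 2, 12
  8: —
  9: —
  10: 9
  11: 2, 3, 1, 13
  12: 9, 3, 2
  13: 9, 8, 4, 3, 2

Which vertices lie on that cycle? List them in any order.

DFS with gray/black marking from 1:
1 gray
  7 gray
    5 gray
      13 gray
        9 gray
        9 black
        8 gray
        8 black
        4 gray
          4→8: 8 black — skip
          4→9: 9 black — skip
        4 black
        3 gray
          10 gray
            10→9: 9 black — skip
          10 black
        3 black
        2 gray
          2→8: 8 black — skip
        2 black
      13 black
      5→4: 4 black — skip
      11 gray
        11→2: 2 black — skip
        11→3: 3 black — skip
        11→1: 1 is gray → back edge
Back edge closes the cycle 1 → 7 → 5 → 11 → 1; its vertices are {1, 5, 7, 11}.

1, 5, 7, 11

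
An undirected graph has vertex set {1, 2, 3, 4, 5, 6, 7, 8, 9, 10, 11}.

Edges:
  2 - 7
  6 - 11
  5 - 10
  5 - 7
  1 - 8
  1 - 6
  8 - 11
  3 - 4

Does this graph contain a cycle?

Yes

DFS, tracking each vertex's parent; an edge to a visited non-parent vertex closes a cycle.
Start from 6:
visit 6 (parent –)
  visit 11 (parent 6)
    11–6: parent, skip
    visit 8 (parent 11)
      8–11: parent, skip
      visit 1 (parent 8)
        1–6: 6 visited and ≠ parent → cycle
Cycle: 6 – 11 – 8 – 1 – 6.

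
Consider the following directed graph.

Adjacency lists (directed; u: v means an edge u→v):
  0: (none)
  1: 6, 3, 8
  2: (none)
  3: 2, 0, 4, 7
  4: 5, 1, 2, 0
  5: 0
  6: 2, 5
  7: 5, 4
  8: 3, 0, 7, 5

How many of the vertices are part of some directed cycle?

A vertex is on a directed cycle iff it belongs to a strongly connected component of size ≥ 2 (or has a self-loop).
The vertices on cycles are {1, 3, 4, 7, 8} — 5 in total.

5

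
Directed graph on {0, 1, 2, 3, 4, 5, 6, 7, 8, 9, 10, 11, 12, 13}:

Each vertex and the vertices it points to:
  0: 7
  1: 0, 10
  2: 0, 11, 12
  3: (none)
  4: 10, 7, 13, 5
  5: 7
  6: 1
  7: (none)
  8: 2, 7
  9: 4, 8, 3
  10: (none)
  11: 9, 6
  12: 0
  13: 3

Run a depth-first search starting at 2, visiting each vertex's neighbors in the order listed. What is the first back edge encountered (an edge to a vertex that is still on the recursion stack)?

8→2

DFS from 2 (visiting each vertex's neighbors in the order listed); mark gray on enter, black on exit:
2 gray
  0 gray
    7 gray
    7 black
  0 black
  11 gray
    9 gray
      4 gray
        10 gray
        10 black
        4→7: 7 black — skip
        13 gray
          3 gray
          3 black
        13 black
        5 gray
          5→7: 7 black — skip
        5 black
      4 black
      8 gray
        8→2: 2 is gray → back edge
First back edge: 8 → 2.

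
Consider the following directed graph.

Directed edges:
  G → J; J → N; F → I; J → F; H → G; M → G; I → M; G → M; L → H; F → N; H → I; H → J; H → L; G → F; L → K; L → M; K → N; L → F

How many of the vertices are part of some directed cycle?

7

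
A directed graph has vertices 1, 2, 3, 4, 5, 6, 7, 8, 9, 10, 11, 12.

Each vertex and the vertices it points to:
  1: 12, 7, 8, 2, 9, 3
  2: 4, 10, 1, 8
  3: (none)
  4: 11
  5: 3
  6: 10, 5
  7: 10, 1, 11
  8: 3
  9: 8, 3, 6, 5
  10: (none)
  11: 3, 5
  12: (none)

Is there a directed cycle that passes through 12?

12 lies on a cycle iff there is a path from 12 back to itself.
Exploring from 12, it never reaches itself; equivalently, its strongly connected component is a singleton.

No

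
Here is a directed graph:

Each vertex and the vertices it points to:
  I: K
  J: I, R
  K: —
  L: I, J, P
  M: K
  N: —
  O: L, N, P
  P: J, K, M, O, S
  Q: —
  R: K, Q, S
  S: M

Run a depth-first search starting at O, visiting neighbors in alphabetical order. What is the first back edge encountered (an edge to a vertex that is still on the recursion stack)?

DFS from O (visiting neighbors in alphabetical order); mark gray on enter, black on exit:
O gray
  L gray
    I gray
      K gray
      K black
    I black
    J gray
      J→I: I black — skip
      R gray
        R→K: K black — skip
        Q gray
        Q black
        S gray
          M gray
            M→K: K black — skip
          M black
        S black
      R black
    J black
    P gray
      P→J: J black — skip
      P→K: K black — skip
      P→M: M black — skip
      P→O: O is gray → back edge
First back edge: P → O.

P→O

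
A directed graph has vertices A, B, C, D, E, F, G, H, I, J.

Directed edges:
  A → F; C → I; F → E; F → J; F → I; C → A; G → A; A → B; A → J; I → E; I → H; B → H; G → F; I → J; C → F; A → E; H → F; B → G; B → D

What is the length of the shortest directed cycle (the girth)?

For each vertex v, BFS finds the shortest path from v back to v.
The shortest such closed walk is A → B → G → A, length 3.

3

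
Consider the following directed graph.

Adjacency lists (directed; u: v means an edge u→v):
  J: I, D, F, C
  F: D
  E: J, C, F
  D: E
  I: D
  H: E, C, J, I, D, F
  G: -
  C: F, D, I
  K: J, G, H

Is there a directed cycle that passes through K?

No

K lies on a cycle iff there is a path from K back to itself.
Exploring from K, it never reaches itself; equivalently, its strongly connected component is a singleton.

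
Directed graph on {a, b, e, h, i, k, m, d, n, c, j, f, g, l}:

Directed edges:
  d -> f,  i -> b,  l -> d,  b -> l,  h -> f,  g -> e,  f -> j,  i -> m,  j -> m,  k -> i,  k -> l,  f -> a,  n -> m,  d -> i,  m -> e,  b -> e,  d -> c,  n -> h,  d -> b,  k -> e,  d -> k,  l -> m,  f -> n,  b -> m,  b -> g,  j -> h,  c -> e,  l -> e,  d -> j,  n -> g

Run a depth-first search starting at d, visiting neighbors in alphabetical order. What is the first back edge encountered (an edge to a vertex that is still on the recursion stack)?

l->d

DFS from d (visiting neighbors in alphabetical order); mark gray on enter, black on exit:
d gray
  b gray
    e gray
    e black
    g gray
      g→e: e black — skip
    g black
    l gray
      l→d: d is gray → back edge
First back edge: l → d.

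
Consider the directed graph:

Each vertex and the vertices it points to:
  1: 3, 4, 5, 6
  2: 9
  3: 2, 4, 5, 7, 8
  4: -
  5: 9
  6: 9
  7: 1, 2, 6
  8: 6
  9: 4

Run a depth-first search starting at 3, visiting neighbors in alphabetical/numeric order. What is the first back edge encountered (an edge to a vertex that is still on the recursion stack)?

1->3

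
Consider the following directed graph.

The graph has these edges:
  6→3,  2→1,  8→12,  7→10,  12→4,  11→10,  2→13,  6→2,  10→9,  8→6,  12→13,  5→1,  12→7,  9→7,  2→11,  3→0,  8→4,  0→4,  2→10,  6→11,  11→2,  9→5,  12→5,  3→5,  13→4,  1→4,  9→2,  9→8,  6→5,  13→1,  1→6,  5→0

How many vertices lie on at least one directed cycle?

12

A vertex is on a directed cycle iff it belongs to a strongly connected component of size ≥ 2 (or has a self-loop).
The vertices on cycles are {1, 2, 3, 5, 6, 7, 8, 9, 10, 11, 12, 13} — 12 in total.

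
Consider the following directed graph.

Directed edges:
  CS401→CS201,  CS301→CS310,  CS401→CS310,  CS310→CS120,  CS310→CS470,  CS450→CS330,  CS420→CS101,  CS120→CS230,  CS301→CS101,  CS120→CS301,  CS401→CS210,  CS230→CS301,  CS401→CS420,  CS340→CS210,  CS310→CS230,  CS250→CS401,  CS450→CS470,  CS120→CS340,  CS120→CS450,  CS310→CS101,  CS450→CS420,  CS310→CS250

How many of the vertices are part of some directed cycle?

A vertex is on a directed cycle iff it belongs to a strongly connected component of size ≥ 2 (or has a self-loop).
The vertices on cycles are {CS120, CS230, CS250, CS301, CS310, CS401} — 6 in total.

6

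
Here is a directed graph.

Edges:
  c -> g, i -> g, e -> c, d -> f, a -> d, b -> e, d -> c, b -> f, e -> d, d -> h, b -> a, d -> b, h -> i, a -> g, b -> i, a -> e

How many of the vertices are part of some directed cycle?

A vertex is on a directed cycle iff it belongs to a strongly connected component of size ≥ 2 (or has a self-loop).
The vertices on cycles are {a, b, d, e} — 4 in total.

4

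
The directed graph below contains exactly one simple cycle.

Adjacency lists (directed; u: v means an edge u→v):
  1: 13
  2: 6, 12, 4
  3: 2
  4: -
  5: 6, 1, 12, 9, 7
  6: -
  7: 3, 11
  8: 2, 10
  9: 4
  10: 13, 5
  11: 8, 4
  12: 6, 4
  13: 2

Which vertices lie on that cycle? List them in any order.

DFS with gray/black marking from 5:
5 gray
  6 gray
  6 black
  1 gray
    13 gray
      2 gray
        2→6: 6 black — skip
        12 gray
          12→6: 6 black — skip
          4 gray
          4 black
        12 black
        2→4: 4 black — skip
      2 black
    13 black
  1 black
  5→12: 12 black — skip
  9 gray
    9→4: 4 black — skip
  9 black
  7 gray
    3 gray
      3→2: 2 black — skip
    3 black
    11 gray
      8 gray
        8→2: 2 black — skip
        10 gray
          10→13: 13 black — skip
          10→5: 5 is gray → back edge
Back edge closes the cycle 5 → 7 → 11 → 8 → 10 → 5; its vertices are {5, 7, 8, 10, 11}.

5, 7, 8, 10, 11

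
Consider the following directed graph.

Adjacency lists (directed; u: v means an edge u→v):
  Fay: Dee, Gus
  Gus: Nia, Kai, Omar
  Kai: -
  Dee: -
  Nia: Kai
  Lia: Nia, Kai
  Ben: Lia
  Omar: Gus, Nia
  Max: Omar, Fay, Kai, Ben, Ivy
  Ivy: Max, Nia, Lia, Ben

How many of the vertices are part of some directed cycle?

A vertex is on a directed cycle iff it belongs to a strongly connected component of size ≥ 2 (or has a self-loop).
The vertices on cycles are {Gus, Ivy, Max, Omar} — 4 in total.

4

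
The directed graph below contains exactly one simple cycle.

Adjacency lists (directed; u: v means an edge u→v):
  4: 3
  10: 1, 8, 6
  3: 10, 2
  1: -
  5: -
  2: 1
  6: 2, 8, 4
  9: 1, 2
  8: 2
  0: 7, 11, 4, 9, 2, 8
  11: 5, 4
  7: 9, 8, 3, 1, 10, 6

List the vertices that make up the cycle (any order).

DFS with gray/black marking from 4:
4 gray
  3 gray
    10 gray
      1 gray
      1 black
      8 gray
        2 gray
          2→1: 1 black — skip
        2 black
      8 black
      6 gray
        6→2: 2 black — skip
        6→8: 8 black — skip
        6→4: 4 is gray → back edge
Back edge closes the cycle 4 → 3 → 10 → 6 → 4; its vertices are {3, 4, 6, 10}.

3, 4, 6, 10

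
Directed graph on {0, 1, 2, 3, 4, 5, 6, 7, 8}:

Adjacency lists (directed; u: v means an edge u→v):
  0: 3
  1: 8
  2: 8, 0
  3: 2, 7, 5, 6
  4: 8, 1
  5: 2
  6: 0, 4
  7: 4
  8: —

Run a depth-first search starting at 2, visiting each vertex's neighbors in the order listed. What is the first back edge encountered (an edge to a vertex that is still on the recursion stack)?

DFS from 2 (visiting each vertex's neighbors in the order listed); mark gray on enter, black on exit:
2 gray
  8 gray
  8 black
  0 gray
    3 gray
      3→2: 2 is gray → back edge
First back edge: 3 → 2.

3->2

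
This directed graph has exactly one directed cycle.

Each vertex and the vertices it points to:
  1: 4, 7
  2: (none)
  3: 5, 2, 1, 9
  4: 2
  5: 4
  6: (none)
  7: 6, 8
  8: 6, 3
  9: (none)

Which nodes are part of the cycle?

1, 3, 7, 8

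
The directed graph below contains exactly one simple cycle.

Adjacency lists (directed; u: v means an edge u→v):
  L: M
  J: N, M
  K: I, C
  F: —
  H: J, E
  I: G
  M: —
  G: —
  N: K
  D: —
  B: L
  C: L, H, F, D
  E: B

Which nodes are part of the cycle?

C, H, J, K, N

DFS with gray/black marking from K:
K gray
  I gray
    G gray
    G black
  I black
  C gray
    L gray
      M gray
      M black
    L black
    H gray
      J gray
        N gray
          N→K: K is gray → back edge
Back edge closes the cycle K → C → H → J → N → K; its vertices are {C, H, J, K, N}.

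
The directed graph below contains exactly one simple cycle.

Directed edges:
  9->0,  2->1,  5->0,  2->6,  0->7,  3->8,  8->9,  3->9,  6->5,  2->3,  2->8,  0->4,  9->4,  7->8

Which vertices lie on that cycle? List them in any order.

DFS with gray/black marking from 9:
9 gray
  4 gray
  4 black
  0 gray
    0→4: 4 black — skip
    7 gray
      8 gray
        8→9: 9 is gray → back edge
Back edge closes the cycle 9 → 0 → 7 → 8 → 9; its vertices are {0, 7, 8, 9}.

0, 7, 8, 9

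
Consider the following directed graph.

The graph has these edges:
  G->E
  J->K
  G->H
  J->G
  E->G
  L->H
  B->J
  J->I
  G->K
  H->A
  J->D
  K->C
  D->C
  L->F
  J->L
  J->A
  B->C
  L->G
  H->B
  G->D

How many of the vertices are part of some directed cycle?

6

A vertex is on a directed cycle iff it belongs to a strongly connected component of size ≥ 2 (or has a self-loop).
The vertices on cycles are {B, E, G, H, J, L} — 6 in total.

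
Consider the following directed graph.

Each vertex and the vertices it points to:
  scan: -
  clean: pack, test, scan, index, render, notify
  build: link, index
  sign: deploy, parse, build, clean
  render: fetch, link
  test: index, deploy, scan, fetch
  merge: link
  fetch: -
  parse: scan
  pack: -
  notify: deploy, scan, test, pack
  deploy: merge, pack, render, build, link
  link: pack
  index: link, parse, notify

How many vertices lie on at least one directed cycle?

5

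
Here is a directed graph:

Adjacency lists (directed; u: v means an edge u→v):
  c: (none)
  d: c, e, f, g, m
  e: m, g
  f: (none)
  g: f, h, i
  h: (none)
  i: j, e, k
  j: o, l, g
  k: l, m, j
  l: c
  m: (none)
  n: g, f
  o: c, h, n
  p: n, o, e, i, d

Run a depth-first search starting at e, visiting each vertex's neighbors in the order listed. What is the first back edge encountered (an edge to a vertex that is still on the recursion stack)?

n->g

DFS from e (visiting each vertex's neighbors in the order listed); mark gray on enter, black on exit:
e gray
  m gray
  m black
  g gray
    f gray
    f black
    h gray
    h black
    i gray
      j gray
        o gray
          c gray
          c black
          o→h: h black — skip
          n gray
            n→g: g is gray → back edge
First back edge: n → g.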